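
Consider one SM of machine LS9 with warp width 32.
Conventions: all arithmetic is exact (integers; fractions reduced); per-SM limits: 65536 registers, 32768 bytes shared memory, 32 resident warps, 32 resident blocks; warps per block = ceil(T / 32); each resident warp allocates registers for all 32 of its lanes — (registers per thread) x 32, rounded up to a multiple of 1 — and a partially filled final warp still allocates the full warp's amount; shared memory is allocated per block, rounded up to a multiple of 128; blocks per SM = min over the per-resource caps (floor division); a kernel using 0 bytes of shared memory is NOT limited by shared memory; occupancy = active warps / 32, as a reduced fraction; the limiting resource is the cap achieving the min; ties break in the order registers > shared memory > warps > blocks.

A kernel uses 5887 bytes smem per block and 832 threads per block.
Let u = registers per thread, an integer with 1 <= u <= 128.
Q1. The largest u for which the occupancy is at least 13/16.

Answer: u = 78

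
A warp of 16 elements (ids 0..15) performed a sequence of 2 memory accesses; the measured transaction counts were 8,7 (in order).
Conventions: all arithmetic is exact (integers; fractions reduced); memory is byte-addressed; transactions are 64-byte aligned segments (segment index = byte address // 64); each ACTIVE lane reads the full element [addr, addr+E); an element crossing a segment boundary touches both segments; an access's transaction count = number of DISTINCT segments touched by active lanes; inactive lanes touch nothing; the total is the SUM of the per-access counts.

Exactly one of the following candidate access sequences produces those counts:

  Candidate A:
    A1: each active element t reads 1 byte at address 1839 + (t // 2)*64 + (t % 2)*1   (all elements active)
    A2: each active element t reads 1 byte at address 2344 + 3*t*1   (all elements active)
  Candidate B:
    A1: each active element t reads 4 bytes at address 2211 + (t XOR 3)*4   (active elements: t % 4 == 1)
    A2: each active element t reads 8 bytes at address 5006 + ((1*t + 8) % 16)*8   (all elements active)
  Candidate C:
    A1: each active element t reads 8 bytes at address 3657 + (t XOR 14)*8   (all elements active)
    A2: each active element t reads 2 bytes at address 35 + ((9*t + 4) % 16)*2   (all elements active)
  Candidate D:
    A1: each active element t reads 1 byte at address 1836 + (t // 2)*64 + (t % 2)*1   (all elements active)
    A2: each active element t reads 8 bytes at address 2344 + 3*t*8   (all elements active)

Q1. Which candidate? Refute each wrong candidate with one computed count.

A: A2 gives 2 transactions, not 7
B: A1 gives 2 transactions, not 8
C: A1 gives 3 transactions, not 8
D: all counts match (8,7)

Answer: D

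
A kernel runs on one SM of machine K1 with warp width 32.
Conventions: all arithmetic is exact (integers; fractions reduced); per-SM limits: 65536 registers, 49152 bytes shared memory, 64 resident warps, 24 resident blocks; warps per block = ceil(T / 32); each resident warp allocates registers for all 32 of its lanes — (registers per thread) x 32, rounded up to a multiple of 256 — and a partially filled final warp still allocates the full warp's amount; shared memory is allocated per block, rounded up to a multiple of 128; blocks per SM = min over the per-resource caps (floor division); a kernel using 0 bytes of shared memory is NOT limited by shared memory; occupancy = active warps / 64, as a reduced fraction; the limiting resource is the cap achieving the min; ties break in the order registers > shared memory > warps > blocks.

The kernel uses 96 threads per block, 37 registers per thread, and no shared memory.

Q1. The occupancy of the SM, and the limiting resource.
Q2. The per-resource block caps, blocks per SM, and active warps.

Answer: occupancy 51/64, limited by registers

registers: 17 blocks
shared memory: no limit (kernel uses none)
warps: 21 blocks
blocks: 24 blocks

Answer: 17 blocks, 51 active warps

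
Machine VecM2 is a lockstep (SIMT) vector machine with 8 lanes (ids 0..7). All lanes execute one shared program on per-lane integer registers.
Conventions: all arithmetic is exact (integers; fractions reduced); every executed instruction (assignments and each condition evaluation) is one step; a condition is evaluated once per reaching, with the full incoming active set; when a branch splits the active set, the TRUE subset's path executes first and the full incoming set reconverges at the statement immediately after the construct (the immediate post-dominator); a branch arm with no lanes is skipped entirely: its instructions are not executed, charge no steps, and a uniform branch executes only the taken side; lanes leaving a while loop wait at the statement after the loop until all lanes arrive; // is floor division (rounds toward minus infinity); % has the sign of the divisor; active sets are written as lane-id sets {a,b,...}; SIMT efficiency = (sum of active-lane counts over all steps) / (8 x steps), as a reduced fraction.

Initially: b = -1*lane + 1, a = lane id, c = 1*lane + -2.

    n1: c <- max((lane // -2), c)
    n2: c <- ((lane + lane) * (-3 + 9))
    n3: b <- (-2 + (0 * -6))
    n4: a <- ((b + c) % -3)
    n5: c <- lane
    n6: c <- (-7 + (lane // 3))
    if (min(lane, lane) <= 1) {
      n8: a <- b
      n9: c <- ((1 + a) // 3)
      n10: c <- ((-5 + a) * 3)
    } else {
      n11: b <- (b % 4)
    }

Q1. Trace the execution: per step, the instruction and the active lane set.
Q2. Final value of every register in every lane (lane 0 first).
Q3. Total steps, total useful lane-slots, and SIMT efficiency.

step 0: c <- max((lane // -2), c)    {0,1,2,3,4,5,6,7}
step 1: c <- ((lane + lane) * (-3 + 9)) {0,1,2,3,4,5,6,7}
step 2: b <- (-2 + (0 * -6))         {0,1,2,3,4,5,6,7}
step 3: a <- ((b + c) % -3)          {0,1,2,3,4,5,6,7}
step 4: c <- lane                    {0,1,2,3,4,5,6,7}
step 5: c <- (-7 + (lane // 3))      {0,1,2,3,4,5,6,7}
step 6: eval (min(lane, lane) <= 1)  {0,1,2,3,4,5,6,7}
step 7: a <- b                       {0,1}
step 8: c <- ((1 + a) // 3)          {0,1}
step 9: c <- ((-5 + a) * 3)          {0,1}
step 10: b <- (b % 4)                 {2,3,4,5,6,7}

Answer: 11 steps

b: -2,-2,2,2,2,2,2,2
a: -2,-2,-2,-2,-2,-2,-2,-2
c: -21,-21,-7,-6,-6,-6,-5,-5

steps = 11; useful = 68; efficiency = 68/88 = 17/22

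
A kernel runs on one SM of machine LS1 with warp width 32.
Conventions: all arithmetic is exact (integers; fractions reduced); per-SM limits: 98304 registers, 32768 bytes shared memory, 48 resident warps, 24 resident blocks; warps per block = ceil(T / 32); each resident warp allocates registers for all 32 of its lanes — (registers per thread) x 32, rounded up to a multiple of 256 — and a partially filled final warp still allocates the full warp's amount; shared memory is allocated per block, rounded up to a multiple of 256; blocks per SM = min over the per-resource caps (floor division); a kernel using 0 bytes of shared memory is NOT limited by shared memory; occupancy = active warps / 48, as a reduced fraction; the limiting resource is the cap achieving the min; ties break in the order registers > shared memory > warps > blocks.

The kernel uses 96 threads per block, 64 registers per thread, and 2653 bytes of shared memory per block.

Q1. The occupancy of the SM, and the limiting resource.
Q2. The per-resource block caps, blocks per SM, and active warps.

Answer: occupancy 11/16, limited by shared memory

registers: 16 blocks
shared memory: 11 blocks
warps: 16 blocks
blocks: 24 blocks

Answer: 11 blocks, 33 active warps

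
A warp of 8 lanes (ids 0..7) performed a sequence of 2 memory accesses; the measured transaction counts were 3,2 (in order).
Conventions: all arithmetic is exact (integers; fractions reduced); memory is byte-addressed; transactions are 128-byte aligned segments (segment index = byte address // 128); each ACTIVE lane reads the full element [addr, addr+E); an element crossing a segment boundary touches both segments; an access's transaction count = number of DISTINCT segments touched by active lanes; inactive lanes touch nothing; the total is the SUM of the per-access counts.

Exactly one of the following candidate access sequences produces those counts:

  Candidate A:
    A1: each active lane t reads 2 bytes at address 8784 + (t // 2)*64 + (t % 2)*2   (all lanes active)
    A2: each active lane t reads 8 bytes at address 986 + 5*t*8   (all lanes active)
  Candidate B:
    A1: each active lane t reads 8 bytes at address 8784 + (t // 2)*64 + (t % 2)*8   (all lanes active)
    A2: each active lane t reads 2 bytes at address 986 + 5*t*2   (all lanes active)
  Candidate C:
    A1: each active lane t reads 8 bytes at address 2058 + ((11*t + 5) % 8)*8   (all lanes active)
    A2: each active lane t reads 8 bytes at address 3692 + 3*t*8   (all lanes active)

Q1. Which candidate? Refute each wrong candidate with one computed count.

A: A2 gives 3 transactions, not 2
C: A1 gives 1 transaction, not 3
B: all counts match (3,2)

Answer: B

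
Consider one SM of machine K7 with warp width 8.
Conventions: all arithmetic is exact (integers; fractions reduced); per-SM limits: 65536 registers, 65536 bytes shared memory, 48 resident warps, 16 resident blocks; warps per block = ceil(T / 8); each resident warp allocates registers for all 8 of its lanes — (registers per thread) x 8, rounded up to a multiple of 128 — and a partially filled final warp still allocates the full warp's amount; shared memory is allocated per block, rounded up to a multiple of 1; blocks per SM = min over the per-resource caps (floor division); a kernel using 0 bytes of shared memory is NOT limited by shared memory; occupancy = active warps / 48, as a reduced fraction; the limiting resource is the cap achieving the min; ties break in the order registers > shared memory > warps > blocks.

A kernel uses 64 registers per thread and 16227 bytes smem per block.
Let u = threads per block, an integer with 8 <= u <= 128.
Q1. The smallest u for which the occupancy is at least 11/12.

Answer: u = 81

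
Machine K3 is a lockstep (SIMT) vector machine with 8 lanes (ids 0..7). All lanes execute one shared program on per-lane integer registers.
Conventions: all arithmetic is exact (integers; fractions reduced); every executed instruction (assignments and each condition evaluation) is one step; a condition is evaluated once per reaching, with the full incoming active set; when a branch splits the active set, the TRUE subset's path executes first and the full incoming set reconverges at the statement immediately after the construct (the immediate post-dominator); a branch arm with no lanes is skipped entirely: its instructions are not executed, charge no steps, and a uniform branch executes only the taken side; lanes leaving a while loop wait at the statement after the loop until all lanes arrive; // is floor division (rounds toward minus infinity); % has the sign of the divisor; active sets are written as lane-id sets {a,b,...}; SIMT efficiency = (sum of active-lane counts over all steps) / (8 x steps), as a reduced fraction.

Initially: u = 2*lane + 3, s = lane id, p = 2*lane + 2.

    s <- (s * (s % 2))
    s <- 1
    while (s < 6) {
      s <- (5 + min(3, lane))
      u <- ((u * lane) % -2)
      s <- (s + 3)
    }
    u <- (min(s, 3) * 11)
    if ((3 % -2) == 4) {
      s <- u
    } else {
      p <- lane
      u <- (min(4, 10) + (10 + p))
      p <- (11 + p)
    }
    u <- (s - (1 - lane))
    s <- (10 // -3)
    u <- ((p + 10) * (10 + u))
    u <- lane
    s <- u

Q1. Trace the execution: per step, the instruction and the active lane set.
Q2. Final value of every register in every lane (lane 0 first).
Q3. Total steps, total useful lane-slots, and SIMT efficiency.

step 0: s <- (s * (s % 2))           {0,1,2,3,4,5,6,7}
step 1: s <- 1                       {0,1,2,3,4,5,6,7}
step 2: eval (s < 6)                 {0,1,2,3,4,5,6,7}
step 3: s <- (5 + min(3, lane))      {0,1,2,3,4,5,6,7}
step 4: u <- ((u * lane) % -2)       {0,1,2,3,4,5,6,7}
step 5: s <- (s + 3)                 {0,1,2,3,4,5,6,7}
step 6: eval (s < 6)                 {0,1,2,3,4,5,6,7}
step 7: u <- (min(s, 3) * 11)        {0,1,2,3,4,5,6,7}
step 8: eval ((3 % -2) == 4)         {0,1,2,3,4,5,6,7}
step 9: p <- lane                    {0,1,2,3,4,5,6,7}
step 10: u <- (min(4, 10) + (10 + p)) {0,1,2,3,4,5,6,7}
step 11: p <- (11 + p)                {0,1,2,3,4,5,6,7}
step 12: u <- (s - (1 - lane))        {0,1,2,3,4,5,6,7}
step 13: s <- (10 // -3)              {0,1,2,3,4,5,6,7}
step 14: u <- ((p + 10) * (10 + u))   {0,1,2,3,4,5,6,7}
step 15: u <- lane                    {0,1,2,3,4,5,6,7}
step 16: s <- u                       {0,1,2,3,4,5,6,7}

Answer: 17 steps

u: 0,1,2,3,4,5,6,7
s: 0,1,2,3,4,5,6,7
p: 11,12,13,14,15,16,17,18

steps = 17; useful = 136; efficiency = 136/136 = 1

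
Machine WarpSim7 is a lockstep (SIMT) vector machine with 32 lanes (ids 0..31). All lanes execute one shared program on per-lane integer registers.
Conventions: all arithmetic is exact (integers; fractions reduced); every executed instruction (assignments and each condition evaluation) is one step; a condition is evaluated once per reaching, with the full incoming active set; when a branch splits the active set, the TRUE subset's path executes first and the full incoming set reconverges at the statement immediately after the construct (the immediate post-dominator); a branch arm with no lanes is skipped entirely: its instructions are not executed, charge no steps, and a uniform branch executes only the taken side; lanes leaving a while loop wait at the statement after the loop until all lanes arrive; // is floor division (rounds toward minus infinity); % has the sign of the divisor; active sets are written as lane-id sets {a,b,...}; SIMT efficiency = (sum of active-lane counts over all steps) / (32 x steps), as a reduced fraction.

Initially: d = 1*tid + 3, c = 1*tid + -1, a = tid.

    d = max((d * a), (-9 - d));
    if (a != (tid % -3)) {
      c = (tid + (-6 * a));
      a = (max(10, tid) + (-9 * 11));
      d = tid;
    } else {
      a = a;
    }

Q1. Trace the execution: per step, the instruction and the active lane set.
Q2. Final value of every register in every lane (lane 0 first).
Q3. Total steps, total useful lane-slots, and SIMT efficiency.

step 0: d <- max((d * a), (-9 - d))  {0,1,2,3,4,5,6,7,8,9,10,11,12,13,14,15,16,17,18,19,20,21,22,23,24,25,26,27,28,29,30,31}
step 1: eval (a != (tid % -3))       {0,1,2,3,4,5,6,7,8,9,10,11,12,13,14,15,16,17,18,19,20,21,22,23,24,25,26,27,28,29,30,31}
step 2: c <- (tid + (-6 * a))        {1,2,3,4,5,6,7,8,9,10,11,12,13,14,15,16,17,18,19,20,21,22,23,24,25,26,27,28,29,30,31}
step 3: a <- (max(10, tid) + (-9 * 11)) {1,2,3,4,5,6,7,8,9,10,11,12,13,14,15,16,17,18,19,20,21,22,23,24,25,26,27,28,29,30,31}
step 4: d <- tid                     {1,2,3,4,5,6,7,8,9,10,11,12,13,14,15,16,17,18,19,20,21,22,23,24,25,26,27,28,29,30,31}
step 5: a <- a                       {0}

Answer: 6 steps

d: 0,1,2,3,4,5,6,7,8,9,10,11,12,13,14,15,16,17,18,19,20,21,22,23,24,25,26,27,28,29,30,31
c: -1,-5,-10,-15,-20,-25,-30,-35,-40,-45,-50,-55,-60,-65,-70,-75,-80,-85,-90,-95,-100,-105,-110,-115,-120,-125,-130,-135,-140,-145,-150,-155
a: 0,-89,-89,-89,-89,-89,-89,-89,-89,-89,-89,-88,-87,-86,-85,-84,-83,-82,-81,-80,-79,-78,-77,-76,-75,-74,-73,-72,-71,-70,-69,-68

steps = 6; useful = 158; efficiency = 158/192 = 79/96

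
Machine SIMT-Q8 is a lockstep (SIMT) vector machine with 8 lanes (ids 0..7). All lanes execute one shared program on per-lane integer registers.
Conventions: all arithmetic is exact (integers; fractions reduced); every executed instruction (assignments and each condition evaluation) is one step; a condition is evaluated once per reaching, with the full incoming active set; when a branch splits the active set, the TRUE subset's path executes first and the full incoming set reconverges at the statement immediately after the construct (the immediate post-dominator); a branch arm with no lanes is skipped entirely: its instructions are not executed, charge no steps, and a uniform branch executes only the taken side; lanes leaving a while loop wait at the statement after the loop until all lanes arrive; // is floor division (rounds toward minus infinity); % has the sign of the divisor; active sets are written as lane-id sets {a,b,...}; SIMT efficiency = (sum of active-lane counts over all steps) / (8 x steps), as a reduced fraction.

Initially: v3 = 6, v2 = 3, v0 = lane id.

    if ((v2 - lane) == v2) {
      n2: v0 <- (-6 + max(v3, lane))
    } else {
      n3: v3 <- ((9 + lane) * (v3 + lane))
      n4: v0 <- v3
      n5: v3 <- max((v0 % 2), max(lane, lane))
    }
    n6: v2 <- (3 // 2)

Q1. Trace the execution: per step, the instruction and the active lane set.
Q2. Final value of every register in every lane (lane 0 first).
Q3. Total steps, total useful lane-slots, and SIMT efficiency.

step 0: eval ((v2 - lane) == v2)     {0,1,2,3,4,5,6,7}
step 1: v0 <- (-6 + max(v3, lane))   {0}
step 2: v3 <- ((9 + lane) * (v3 + lane)) {1,2,3,4,5,6,7}
step 3: v0 <- v3                     {1,2,3,4,5,6,7}
step 4: v3 <- max((v0 % 2), max(lane, lane)) {1,2,3,4,5,6,7}
step 5: v2 <- (3 // 2)               {0,1,2,3,4,5,6,7}

Answer: 6 steps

v3: 6,1,2,3,4,5,6,7
v2: 1,1,1,1,1,1,1,1
v0: 0,70,88,108,130,154,180,208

steps = 6; useful = 38; efficiency = 38/48 = 19/24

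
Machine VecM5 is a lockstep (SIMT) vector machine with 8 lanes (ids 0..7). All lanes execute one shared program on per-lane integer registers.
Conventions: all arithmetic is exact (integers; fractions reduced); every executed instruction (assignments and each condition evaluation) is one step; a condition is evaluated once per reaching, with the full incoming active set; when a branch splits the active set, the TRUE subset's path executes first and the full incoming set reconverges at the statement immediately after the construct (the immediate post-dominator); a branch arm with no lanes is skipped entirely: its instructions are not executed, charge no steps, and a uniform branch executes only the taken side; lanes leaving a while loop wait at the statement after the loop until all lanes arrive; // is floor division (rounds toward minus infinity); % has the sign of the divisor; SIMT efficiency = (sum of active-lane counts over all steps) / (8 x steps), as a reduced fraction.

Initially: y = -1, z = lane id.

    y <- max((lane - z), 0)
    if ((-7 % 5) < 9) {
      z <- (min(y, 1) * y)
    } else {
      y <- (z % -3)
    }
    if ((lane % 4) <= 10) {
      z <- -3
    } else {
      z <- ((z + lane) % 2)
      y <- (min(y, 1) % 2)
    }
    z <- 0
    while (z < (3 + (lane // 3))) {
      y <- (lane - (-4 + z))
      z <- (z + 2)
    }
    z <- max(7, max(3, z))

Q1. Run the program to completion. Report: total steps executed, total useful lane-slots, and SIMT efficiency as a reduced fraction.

Answer: 17 steps, 118 useful, 59/68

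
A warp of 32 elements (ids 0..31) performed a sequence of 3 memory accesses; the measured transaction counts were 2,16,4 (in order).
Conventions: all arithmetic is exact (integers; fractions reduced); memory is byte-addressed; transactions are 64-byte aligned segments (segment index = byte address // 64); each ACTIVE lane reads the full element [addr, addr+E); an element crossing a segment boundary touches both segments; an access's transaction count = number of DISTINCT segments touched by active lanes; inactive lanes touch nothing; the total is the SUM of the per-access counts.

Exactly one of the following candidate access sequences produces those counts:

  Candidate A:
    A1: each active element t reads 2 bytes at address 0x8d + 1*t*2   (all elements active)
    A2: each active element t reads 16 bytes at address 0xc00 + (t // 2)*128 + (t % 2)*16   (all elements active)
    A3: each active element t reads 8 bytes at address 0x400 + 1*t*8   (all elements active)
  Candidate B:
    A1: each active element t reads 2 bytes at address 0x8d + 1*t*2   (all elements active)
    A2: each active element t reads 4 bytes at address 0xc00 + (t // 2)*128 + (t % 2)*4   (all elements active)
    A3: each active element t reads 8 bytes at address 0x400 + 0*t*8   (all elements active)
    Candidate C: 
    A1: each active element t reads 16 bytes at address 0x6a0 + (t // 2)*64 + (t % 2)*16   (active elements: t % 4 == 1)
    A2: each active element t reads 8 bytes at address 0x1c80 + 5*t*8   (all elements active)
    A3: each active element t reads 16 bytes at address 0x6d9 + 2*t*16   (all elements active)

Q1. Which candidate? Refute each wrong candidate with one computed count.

B: A3 gives 1 transaction, not 4
C: A1 gives 8 transactions, not 2
A: all counts match (2,16,4)

Answer: A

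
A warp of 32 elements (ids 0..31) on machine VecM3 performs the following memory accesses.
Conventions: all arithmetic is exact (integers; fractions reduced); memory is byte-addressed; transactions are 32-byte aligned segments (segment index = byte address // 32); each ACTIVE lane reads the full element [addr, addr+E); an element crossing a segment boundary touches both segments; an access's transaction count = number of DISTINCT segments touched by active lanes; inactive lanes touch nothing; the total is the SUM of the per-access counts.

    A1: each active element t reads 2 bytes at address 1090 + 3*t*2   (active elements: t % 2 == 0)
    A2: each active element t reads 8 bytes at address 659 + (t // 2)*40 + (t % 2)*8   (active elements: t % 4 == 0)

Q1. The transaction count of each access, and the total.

A1: 6 transactions
A2: 8 transactions

Answer: 6,8; total 14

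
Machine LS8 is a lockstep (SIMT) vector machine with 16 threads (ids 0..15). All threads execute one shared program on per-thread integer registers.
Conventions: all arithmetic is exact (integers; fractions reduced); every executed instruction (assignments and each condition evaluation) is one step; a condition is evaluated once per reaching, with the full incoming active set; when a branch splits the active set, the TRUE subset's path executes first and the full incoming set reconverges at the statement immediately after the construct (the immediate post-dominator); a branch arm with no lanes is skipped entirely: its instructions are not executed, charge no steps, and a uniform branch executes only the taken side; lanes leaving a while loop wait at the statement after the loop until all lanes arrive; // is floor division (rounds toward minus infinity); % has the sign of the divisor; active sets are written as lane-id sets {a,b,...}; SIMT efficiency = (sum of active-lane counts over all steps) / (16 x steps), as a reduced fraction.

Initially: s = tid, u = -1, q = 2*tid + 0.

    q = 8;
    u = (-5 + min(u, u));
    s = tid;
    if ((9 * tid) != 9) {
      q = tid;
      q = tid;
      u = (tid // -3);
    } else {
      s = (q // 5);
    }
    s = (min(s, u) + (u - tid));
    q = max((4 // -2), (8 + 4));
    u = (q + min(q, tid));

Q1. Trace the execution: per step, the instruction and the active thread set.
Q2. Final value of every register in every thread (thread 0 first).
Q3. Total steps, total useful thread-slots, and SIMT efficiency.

step 0: q <- 8                       {0,1,2,3,4,5,6,7,8,9,10,11,12,13,14,15}
step 1: u <- (-5 + min(u, u))        {0,1,2,3,4,5,6,7,8,9,10,11,12,13,14,15}
step 2: s <- tid                     {0,1,2,3,4,5,6,7,8,9,10,11,12,13,14,15}
step 3: eval ((9 * tid) != 9)        {0,1,2,3,4,5,6,7,8,9,10,11,12,13,14,15}
step 4: q <- tid                     {0,2,3,4,5,6,7,8,9,10,11,12,13,14,15}
step 5: q <- tid                     {0,2,3,4,5,6,7,8,9,10,11,12,13,14,15}
step 6: u <- (tid // -3)             {0,2,3,4,5,6,7,8,9,10,11,12,13,14,15}
step 7: s <- (q // 5)                {1}
step 8: s <- (min(s, u) + (u - tid)) {0,1,2,3,4,5,6,7,8,9,10,11,12,13,14,15}
step 9: q <- max((4 // -2), (8 + 4)) {0,1,2,3,4,5,6,7,8,9,10,11,12,13,14,15}
step 10: u <- (q + min(q, tid))       {0,1,2,3,4,5,6,7,8,9,10,11,12,13,14,15}

Answer: 11 steps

s: 0,-13,-4,-5,-8,-9,-10,-13,-14,-15,-18,-19,-20,-23,-24,-25
u: 12,13,14,15,16,17,18,19,20,21,22,23,24,24,24,24
q: 12,12,12,12,12,12,12,12,12,12,12,12,12,12,12,12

steps = 11; useful = 158; efficiency = 158/176 = 79/88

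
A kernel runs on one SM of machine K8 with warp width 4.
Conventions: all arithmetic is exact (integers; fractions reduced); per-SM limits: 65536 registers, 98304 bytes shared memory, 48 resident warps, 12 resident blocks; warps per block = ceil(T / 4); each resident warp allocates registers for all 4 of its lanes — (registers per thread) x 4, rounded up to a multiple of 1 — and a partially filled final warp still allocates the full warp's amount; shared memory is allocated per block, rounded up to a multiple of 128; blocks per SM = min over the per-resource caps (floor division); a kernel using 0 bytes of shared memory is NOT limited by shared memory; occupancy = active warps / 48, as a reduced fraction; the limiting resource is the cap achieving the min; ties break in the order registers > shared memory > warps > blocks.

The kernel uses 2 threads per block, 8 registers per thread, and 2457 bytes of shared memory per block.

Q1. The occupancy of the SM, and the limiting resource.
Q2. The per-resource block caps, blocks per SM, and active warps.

Answer: occupancy 1/4, limited by blocks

registers: 2048 blocks
shared memory: 38 blocks
warps: 48 blocks
blocks: 12 blocks

Answer: 12 blocks, 12 active warps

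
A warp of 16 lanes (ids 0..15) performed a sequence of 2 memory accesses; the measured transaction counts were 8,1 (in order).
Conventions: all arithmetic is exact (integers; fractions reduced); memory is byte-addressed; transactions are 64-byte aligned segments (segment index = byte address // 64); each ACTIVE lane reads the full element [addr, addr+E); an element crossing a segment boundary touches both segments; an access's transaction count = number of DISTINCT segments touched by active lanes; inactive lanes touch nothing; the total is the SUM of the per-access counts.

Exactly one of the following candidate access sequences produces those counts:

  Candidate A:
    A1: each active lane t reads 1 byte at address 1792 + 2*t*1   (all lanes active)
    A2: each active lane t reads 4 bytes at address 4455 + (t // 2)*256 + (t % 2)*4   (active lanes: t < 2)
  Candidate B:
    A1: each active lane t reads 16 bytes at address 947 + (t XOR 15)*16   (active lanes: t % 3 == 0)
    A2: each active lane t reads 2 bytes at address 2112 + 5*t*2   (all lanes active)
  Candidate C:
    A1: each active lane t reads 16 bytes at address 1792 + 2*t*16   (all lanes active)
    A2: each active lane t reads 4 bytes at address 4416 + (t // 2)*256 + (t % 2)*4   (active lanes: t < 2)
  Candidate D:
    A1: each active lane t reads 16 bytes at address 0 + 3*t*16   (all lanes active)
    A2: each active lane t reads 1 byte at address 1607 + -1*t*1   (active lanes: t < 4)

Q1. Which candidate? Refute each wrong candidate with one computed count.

A: A1 gives 1 transaction, not 8
B: A1 gives 5 transactions, not 8
D: A1 gives 12 transactions, not 8
C: all counts match (8,1)

Answer: C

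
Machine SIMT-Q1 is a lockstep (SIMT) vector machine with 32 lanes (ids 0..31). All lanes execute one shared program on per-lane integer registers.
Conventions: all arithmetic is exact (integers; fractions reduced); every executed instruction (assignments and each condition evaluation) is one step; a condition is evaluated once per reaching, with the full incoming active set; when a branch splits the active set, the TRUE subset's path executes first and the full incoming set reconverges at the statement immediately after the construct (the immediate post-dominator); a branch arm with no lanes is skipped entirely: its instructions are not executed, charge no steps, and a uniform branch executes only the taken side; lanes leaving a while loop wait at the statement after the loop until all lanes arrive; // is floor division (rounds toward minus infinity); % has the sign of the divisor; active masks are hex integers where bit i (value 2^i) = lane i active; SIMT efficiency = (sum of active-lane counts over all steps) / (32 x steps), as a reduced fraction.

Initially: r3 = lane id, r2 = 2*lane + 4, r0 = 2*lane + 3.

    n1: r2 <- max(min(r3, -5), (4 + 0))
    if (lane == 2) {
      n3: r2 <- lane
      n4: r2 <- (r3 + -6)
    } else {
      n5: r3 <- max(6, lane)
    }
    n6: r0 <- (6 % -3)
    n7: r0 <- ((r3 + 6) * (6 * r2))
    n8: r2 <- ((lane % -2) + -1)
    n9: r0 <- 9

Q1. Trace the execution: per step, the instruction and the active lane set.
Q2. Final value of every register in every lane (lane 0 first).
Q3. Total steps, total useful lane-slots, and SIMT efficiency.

step 0: r2 <- max(min(r3, -5), (4 + 0)) 0xffffffff
step 1: eval (lane == 2)             0xffffffff
step 2: r2 <- lane                   0x00000004
step 3: r2 <- (r3 + -6)              0x00000004
step 4: r3 <- max(6, lane)           0xfffffffb
step 5: r0 <- (6 % -3)               0xffffffff
step 6: r0 <- ((r3 + 6) * (6 * r2))  0xffffffff
step 7: r2 <- ((lane % -2) + -1)     0xffffffff
step 8: r0 <- 9                      0xffffffff

Answer: 9 steps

r3: 6,6,2,6,6,6,6,7,8,9,10,11,12,13,14,15,16,17,18,19,20,21,22,23,24,25,26,27,28,29,30,31
r2: -1,-2,-1,-2,-1,-2,-1,-2,-1,-2,-1,-2,-1,-2,-1,-2,-1,-2,-1,-2,-1,-2,-1,-2,-1,-2,-1,-2,-1,-2,-1,-2
r0: 9,9,9,9,9,9,9,9,9,9,9,9,9,9,9,9,9,9,9,9,9,9,9,9,9,9,9,9,9,9,9,9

steps = 9; useful = 225; efficiency = 225/288 = 25/32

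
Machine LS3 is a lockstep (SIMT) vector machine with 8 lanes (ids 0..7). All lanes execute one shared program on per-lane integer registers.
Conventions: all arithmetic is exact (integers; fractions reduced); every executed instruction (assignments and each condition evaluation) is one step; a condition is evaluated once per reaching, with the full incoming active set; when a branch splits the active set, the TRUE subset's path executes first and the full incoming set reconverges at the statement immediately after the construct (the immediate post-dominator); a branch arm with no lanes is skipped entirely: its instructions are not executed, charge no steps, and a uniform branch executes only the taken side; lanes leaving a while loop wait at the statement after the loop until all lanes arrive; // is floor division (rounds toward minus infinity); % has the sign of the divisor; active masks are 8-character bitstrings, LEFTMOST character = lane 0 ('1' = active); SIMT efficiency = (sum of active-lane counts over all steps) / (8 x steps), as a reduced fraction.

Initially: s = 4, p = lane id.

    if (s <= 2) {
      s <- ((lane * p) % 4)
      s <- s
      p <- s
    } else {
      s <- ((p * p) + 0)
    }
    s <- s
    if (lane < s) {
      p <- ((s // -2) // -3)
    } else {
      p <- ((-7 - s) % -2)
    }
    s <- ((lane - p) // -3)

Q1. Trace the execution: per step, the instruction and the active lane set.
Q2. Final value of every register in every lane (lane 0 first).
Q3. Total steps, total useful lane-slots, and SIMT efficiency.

step 0: eval (s <= 2)                11111111
step 1: s <- ((p * p) + 0)           11111111
step 2: s <- s                       11111111
step 3: eval (lane < s)              11111111
step 4: p <- ((s // -2) // -3)       00111111
step 5: p <- ((-7 - s) % -2)         11000000
step 6: s <- ((lane - p) // -3)      11111111

Answer: 7 steps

s: -1,-1,-1,-1,-1,-1,0,0
p: -1,0,0,1,2,4,6,8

steps = 7; useful = 48; efficiency = 48/56 = 6/7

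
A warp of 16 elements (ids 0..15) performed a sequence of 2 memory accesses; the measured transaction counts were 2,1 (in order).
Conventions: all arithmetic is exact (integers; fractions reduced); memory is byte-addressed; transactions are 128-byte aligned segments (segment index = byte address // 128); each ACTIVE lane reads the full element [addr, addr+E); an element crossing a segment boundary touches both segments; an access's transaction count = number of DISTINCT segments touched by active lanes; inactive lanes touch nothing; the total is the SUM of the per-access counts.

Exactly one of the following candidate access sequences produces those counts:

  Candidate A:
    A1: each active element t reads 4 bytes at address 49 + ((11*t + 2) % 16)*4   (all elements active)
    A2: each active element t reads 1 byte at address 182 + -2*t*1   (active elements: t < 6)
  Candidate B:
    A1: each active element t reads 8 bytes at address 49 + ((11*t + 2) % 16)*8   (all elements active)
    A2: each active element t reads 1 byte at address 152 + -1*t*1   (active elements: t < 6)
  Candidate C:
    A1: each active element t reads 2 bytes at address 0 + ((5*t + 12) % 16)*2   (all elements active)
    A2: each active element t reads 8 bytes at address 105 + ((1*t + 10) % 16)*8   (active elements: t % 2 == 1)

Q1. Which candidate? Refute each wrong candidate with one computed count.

A: A1 gives 1 transaction, not 2
C: A1 gives 1 transaction, not 2
B: all counts match (2,1)

Answer: B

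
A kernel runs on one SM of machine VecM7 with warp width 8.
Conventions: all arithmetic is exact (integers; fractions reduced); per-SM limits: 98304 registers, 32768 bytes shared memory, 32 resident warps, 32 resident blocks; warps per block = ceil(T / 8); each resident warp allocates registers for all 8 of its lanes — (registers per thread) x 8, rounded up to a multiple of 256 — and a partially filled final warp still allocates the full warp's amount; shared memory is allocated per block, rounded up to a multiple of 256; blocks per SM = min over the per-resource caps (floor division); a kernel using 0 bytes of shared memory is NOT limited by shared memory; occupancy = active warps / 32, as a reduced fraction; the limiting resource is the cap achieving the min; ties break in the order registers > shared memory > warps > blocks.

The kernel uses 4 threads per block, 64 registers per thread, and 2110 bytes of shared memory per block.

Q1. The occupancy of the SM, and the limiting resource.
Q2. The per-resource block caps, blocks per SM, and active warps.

Answer: occupancy 7/16, limited by shared memory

registers: 192 blocks
shared memory: 14 blocks
warps: 32 blocks
blocks: 32 blocks

Answer: 14 blocks, 14 active warps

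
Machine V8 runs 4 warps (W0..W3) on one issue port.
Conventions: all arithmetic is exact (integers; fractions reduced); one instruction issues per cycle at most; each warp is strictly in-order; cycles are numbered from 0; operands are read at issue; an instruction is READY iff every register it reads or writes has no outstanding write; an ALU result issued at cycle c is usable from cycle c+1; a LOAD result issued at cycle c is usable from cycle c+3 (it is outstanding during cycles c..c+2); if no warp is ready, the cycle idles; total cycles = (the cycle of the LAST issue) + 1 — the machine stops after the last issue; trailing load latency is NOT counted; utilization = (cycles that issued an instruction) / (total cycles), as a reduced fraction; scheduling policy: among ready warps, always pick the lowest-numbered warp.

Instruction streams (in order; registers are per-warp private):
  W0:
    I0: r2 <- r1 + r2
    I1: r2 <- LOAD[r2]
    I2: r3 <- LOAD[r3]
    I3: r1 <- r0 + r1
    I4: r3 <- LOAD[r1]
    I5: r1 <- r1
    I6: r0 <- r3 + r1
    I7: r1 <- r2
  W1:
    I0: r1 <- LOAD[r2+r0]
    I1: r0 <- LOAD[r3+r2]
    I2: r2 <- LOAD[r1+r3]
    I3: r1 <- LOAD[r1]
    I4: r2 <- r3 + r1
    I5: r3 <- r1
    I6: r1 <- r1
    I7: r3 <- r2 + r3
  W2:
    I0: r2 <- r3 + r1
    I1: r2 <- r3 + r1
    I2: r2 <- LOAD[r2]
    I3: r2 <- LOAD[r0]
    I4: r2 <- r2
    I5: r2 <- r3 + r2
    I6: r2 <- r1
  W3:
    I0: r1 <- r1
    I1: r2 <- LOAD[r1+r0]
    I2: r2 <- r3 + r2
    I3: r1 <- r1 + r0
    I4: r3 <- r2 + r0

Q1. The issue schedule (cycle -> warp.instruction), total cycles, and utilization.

cycle 0: W0.I0
cycle 1: W0.I1
cycle 2: W0.I2
cycle 3: W0.I3
cycle 4: W1.I0
cycle 5: W0.I4
cycle 6: W0.I5
cycle 7: W1.I1
cycle 8: W0.I6
cycle 9: W0.I7
cycle 10: W1.I2
cycle 11: W1.I3
cycle 12: W2.I0
cycle 13: W2.I1
cycle 14: W1.I4
cycle 15: W1.I5
cycle 16: W1.I6
cycle 17: W1.I7
cycle 18: W2.I2
cycle 19: W3.I0
cycle 20: W3.I1
cycle 21: W2.I3
cycle 22: idle
cycle 23: W3.I2
cycle 24: W2.I4
cycle 25: W2.I5
cycle 26: W2.I6
cycle 27: W3.I3
cycle 28: W3.I4

Answer: 29 cycles, utilization 28/29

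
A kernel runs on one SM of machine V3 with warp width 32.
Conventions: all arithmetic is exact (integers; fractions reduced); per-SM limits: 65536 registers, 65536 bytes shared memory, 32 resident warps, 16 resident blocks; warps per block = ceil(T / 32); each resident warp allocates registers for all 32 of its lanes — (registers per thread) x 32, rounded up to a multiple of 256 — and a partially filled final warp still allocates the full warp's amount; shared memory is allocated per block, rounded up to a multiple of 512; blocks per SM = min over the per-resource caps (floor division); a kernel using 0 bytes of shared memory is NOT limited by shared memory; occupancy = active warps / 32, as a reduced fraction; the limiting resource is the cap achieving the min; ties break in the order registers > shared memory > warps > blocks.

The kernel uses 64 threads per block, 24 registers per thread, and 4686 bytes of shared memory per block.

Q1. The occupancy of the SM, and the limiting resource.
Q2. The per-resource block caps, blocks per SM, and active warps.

Answer: occupancy 3/4, limited by shared memory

registers: 42 blocks
shared memory: 12 blocks
warps: 16 blocks
blocks: 16 blocks

Answer: 12 blocks, 24 active warps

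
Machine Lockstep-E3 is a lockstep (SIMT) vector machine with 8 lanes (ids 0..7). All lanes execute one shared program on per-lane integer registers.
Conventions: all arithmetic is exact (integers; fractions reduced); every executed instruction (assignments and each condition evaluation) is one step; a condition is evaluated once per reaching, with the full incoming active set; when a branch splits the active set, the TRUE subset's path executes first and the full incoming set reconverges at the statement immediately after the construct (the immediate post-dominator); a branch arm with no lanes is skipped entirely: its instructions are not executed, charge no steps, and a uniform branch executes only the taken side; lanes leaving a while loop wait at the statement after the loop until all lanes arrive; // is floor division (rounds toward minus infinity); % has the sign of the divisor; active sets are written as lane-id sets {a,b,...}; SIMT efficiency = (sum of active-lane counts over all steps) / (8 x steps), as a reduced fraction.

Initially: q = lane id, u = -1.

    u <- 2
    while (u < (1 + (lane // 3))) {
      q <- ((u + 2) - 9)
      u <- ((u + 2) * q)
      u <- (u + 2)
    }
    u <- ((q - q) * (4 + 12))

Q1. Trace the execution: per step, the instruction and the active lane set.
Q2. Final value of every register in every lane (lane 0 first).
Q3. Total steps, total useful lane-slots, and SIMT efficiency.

step 0: u <- 2                       {0,1,2,3,4,5,6,7}
step 1: eval (u < (1 + (lane // 3))) {0,1,2,3,4,5,6,7}
step 2: q <- ((u + 2) - 9)           {6,7}
step 3: u <- ((u + 2) * q)           {6,7}
step 4: u <- (u + 2)                 {6,7}
step 5: eval (u < (1 + (lane // 3))) {6,7}
step 6: q <- ((u + 2) - 9)           {6,7}
step 7: u <- ((u + 2) * q)           {6,7}
step 8: u <- (u + 2)                 {6,7}
step 9: eval (u < (1 + (lane // 3))) {6,7}
step 10: u <- ((q - q) * (4 + 12))    {0,1,2,3,4,5,6,7}

Answer: 11 steps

q: 0,1,2,3,4,5,-25,-25
u: 0,0,0,0,0,0,0,0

steps = 11; useful = 40; efficiency = 40/88 = 5/11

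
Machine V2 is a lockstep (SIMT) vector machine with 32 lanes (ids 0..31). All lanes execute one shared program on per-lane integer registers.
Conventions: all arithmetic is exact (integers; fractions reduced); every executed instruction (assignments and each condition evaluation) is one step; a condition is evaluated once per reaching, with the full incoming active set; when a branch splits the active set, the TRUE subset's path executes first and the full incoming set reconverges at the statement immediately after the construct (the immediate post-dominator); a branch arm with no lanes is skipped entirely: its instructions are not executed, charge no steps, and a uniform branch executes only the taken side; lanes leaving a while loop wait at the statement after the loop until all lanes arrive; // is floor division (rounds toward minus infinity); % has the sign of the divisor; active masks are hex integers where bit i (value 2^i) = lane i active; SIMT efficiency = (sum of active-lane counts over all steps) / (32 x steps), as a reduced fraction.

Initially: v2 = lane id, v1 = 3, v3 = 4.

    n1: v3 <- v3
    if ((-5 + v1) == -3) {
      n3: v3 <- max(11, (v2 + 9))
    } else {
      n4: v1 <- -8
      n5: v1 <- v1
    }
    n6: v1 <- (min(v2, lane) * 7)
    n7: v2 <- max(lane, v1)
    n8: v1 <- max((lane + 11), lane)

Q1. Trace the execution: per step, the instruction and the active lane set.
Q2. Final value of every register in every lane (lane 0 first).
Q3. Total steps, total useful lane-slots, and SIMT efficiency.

step 0: v3 <- v3                     0xffffffff
step 1: eval ((-5 + v1) == -3)       0xffffffff
step 2: v1 <- -8                     0xffffffff
step 3: v1 <- v1                     0xffffffff
step 4: v1 <- (min(v2, lane) * 7)    0xffffffff
step 5: v2 <- max(lane, v1)          0xffffffff
step 6: v1 <- max((lane + 11), lane) 0xffffffff

Answer: 7 steps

v2: 0,7,14,21,28,35,42,49,56,63,70,77,84,91,98,105,112,119,126,133,140,147,154,161,168,175,182,189,196,203,210,217
v1: 11,12,13,14,15,16,17,18,19,20,21,22,23,24,25,26,27,28,29,30,31,32,33,34,35,36,37,38,39,40,41,42
v3: 4,4,4,4,4,4,4,4,4,4,4,4,4,4,4,4,4,4,4,4,4,4,4,4,4,4,4,4,4,4,4,4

steps = 7; useful = 224; efficiency = 224/224 = 1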